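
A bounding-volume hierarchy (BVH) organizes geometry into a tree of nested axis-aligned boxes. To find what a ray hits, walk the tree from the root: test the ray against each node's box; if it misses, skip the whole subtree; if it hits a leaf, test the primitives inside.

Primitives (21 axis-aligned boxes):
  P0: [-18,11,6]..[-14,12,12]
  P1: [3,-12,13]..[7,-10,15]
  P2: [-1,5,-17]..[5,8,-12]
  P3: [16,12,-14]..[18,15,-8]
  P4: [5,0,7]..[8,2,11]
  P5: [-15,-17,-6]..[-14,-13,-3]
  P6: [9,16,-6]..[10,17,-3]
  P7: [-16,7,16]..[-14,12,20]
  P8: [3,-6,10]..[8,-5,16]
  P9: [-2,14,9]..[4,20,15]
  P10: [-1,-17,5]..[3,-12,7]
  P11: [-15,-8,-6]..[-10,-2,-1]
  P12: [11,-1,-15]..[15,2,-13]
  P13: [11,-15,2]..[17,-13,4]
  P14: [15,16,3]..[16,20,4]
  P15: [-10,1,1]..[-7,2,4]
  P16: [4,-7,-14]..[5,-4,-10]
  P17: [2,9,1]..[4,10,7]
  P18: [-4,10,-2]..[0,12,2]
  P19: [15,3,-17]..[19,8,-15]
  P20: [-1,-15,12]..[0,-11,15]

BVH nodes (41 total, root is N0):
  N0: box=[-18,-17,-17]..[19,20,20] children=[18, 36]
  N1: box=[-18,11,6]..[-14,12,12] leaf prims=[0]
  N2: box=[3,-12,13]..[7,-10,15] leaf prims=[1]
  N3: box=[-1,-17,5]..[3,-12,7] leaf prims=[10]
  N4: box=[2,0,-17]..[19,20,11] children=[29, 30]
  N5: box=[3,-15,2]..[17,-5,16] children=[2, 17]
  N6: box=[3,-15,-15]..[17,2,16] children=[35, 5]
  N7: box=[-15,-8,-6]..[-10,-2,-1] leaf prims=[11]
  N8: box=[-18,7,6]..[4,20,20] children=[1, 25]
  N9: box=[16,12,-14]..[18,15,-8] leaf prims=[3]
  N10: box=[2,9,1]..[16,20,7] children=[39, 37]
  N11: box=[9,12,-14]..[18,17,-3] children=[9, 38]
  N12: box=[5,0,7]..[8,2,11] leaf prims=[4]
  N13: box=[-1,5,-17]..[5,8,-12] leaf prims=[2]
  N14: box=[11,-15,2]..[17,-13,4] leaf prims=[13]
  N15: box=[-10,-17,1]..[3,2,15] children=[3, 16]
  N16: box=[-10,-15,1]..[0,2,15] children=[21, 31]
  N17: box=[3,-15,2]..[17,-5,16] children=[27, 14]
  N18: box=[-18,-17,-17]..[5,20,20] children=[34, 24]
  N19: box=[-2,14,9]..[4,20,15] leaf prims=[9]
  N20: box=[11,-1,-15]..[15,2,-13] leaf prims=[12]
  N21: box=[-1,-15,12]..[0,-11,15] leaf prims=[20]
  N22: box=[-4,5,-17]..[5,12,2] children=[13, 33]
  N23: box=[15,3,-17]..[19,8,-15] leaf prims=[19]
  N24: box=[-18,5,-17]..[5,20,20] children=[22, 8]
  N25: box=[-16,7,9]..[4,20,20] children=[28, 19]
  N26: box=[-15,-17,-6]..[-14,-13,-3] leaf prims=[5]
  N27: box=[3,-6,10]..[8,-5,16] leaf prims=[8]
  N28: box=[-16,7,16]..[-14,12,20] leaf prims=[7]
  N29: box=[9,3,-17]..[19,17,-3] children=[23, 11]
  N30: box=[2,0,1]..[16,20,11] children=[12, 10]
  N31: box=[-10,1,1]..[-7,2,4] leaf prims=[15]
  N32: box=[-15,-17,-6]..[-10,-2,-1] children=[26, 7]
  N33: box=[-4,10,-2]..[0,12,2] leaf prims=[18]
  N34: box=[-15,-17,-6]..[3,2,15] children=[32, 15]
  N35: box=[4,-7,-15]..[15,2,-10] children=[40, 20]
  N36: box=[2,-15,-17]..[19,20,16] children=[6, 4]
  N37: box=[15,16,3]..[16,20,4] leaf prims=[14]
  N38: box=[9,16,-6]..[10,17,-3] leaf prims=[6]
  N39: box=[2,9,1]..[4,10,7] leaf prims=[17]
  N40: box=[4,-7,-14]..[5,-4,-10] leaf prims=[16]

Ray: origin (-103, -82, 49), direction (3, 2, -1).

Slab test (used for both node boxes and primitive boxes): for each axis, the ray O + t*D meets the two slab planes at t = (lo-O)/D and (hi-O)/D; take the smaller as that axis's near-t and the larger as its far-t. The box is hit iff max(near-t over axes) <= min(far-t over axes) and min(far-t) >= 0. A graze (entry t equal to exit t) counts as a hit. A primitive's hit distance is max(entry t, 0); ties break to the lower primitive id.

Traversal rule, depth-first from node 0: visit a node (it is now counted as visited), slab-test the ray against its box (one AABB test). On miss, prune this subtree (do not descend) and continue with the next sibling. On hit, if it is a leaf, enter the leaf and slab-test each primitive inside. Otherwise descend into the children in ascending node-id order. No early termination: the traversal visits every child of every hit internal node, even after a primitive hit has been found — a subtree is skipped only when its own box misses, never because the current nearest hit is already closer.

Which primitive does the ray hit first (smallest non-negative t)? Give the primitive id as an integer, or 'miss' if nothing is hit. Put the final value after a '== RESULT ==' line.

Traverse from the root:
N0 x:[85/3,122/3] y:[65/2,51] z:[29,66] -> hit [65/2,122/3], descend [18, 36]
  N18 x:[85/3,36] y:[65/2,51] z:[29,66] -> hit [65/2,36], descend [24, 34]
    N24 x:[85/3,36] y:[87/2,51] z:[29,66] -> miss, prune
    N34 x:[88/3,106/3] y:[65/2,42] z:[34,55] -> hit [34,106/3], descend [15, 32]
      N15 x:[31,106/3] y:[65/2,42] z:[34,48] -> hit [34,106/3], descend [3, 16]
        N3 x:[34,106/3] y:[65/2,35] z:[42,44] -> miss, prune
        N16 x:[31,103/3] y:[67/2,42] z:[34,48] -> hit [34,103/3], descend [21, 31]
          N21 x:[34,103/3] y:[67/2,71/2] z:[34,37] -> hit [34,103/3] leaf, test {P20@t=34}
          N31 x:[31,32] y:[83/2,42] z:[45,48] -> miss, prune
      N32 x:[88/3,31] y:[65/2,40] z:[50,55] -> miss, prune
  N36 x:[35,122/3] y:[67/2,51] z:[33,66] -> hit [35,122/3], descend [4, 6]
    N4 x:[35,122/3] y:[41,51] z:[38,66] -> miss, prune
    N6 x:[106/3,40] y:[67/2,42] z:[33,64] -> hit [106/3,40], descend [5, 35]
      N5 x:[106/3,40] y:[67/2,77/2] z:[33,47] -> hit [106/3,77/2], descend [2, 17]
        N2 x:[106/3,110/3] y:[35,36] z:[34,36] -> hit [106/3,36] leaf, test {P1@t=106/3}
        N17 x:[106/3,40] y:[67/2,77/2] z:[33,47] -> hit [106/3,77/2], descend [14, 27]
          N14 x:[38,40] y:[67/2,69/2] z:[45,47] -> miss, prune
          N27 x:[106/3,37] y:[38,77/2] z:[33,39] -> miss, prune
      N35 x:[107/3,118/3] y:[75/2,42] z:[59,64] -> miss, prune

order=[0, 18, 24, 34, 15, 3, 16, 21, 31, 32, 36, 4, 6, 5, 2, 17, 14, 27, 35]  |boxes|=19  |leaves|=2  hit=P20

== RESULT ==
20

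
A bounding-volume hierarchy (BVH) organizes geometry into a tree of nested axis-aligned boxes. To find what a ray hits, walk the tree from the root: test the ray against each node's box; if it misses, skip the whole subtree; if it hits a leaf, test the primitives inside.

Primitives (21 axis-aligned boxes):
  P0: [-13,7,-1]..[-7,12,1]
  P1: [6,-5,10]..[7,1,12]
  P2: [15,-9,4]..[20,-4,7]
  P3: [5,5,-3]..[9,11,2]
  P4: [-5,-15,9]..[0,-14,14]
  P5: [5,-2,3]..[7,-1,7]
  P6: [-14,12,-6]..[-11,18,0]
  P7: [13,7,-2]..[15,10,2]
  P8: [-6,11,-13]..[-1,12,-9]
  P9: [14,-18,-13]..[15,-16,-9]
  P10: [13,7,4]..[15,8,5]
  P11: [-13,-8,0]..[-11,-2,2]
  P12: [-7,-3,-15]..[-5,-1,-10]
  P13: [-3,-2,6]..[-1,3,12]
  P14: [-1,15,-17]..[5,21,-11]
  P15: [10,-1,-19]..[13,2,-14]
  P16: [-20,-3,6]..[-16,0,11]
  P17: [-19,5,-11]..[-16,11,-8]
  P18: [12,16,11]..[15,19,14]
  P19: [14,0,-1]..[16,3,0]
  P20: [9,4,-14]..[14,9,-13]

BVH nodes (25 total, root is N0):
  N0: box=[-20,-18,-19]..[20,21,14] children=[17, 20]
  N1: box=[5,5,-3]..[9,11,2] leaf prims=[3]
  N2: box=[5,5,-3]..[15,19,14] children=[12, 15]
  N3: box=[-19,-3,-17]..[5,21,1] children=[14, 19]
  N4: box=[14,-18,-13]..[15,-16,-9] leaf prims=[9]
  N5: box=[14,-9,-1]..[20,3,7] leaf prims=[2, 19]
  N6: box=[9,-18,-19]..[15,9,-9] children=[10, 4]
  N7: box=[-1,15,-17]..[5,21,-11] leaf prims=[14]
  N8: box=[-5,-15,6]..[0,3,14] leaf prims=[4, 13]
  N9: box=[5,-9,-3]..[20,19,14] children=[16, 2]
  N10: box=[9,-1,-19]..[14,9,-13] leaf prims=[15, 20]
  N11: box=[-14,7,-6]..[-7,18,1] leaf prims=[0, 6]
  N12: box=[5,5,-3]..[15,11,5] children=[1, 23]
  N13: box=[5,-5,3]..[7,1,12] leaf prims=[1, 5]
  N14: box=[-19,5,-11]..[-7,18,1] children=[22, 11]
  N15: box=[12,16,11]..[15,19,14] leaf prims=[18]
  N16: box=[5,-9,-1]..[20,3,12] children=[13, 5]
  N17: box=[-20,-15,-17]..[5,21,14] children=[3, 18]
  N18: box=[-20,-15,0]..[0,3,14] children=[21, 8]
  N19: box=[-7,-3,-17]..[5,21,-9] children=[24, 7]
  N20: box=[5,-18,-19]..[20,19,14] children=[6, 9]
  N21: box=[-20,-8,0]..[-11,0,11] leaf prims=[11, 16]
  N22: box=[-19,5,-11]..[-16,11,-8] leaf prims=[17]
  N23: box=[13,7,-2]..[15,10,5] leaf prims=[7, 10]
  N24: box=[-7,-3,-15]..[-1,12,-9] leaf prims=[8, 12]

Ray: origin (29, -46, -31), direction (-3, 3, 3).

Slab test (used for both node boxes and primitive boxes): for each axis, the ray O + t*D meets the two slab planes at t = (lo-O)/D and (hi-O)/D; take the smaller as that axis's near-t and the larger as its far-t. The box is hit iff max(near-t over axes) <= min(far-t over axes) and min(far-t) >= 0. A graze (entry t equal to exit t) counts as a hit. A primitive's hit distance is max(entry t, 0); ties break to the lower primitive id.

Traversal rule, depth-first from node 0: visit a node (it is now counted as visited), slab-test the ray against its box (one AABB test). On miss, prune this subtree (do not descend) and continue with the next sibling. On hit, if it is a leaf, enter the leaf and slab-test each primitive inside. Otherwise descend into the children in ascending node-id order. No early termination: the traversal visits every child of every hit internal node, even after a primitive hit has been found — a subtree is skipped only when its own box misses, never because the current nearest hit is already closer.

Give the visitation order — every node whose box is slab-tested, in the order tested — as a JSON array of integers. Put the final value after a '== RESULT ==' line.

Walk:
N0 x:[3,49/3] y:[28/3,67/3] z:[4,15] -> hit [28/3,15], descend [17, 20]
  N17 x:[8,49/3] y:[31/3,67/3] z:[14/3,15] -> hit [31/3,15], descend [3, 18]
    N3 x:[8,16] y:[43/3,67/3] z:[14/3,32/3] -> miss, prune
    N18 x:[29/3,49/3] y:[31/3,49/3] z:[31/3,15] -> hit [31/3,15], descend [8, 21]
      N8 x:[29/3,34/3] y:[31/3,49/3] z:[37/3,15] -> miss, prune
      N21 x:[40/3,49/3] y:[38/3,46/3] z:[31/3,14] -> hit [40/3,14] leaf, test {P11(miss), P16(miss)}
  N20 x:[3,8] y:[28/3,65/3] z:[4,15] -> miss, prune

Visited [0, 17, 3, 18, 8, 21, 20]. Tests: 7 box, 1 leaf. Nearest: miss.

== RESULT ==
[0, 17, 3, 18, 8, 21, 20]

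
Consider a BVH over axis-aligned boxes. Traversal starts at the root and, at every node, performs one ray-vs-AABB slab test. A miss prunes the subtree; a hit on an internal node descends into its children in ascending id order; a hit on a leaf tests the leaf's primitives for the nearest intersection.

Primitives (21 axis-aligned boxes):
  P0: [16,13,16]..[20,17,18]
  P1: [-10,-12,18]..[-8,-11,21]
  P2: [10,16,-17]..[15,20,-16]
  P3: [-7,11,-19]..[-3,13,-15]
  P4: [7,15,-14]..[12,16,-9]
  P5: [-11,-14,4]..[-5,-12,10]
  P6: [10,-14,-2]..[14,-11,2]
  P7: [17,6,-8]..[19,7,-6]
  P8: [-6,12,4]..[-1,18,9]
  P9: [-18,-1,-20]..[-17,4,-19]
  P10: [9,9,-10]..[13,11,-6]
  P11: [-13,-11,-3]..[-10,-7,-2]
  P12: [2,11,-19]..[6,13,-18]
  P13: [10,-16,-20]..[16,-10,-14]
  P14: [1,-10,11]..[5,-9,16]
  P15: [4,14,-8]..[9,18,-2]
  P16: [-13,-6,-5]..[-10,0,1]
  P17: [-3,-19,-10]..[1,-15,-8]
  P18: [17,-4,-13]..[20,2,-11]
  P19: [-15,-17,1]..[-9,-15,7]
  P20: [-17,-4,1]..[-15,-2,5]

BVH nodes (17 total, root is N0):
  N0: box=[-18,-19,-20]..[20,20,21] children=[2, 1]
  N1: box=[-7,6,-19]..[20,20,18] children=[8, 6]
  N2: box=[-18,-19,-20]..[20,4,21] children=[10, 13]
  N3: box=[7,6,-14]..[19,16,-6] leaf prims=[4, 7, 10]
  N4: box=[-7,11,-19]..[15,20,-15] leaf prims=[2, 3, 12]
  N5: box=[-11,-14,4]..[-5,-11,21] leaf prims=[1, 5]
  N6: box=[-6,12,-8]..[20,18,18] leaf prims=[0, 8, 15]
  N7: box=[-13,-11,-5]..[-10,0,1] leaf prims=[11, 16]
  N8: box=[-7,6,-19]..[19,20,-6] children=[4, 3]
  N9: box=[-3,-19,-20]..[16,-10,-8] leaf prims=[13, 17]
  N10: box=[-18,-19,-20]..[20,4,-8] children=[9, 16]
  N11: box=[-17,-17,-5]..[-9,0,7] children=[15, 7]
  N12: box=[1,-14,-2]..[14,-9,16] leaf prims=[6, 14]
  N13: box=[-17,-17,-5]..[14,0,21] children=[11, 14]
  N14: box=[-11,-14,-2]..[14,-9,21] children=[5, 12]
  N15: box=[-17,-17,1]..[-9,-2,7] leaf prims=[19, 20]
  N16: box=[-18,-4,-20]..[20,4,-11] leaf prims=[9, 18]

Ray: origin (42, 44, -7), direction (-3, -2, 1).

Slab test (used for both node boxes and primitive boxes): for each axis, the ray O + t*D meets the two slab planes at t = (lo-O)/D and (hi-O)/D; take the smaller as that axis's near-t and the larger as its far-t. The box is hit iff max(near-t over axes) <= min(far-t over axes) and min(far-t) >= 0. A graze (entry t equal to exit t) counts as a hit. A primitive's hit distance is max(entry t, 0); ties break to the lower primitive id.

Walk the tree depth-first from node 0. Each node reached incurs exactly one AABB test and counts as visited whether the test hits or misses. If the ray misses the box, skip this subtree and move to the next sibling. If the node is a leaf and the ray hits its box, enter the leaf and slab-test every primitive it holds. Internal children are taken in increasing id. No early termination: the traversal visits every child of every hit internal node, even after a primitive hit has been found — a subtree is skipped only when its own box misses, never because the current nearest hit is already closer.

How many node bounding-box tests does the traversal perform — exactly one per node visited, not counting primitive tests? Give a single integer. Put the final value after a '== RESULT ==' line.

Trace the traversal:
N0 x:[22/3,20] y:[12,63/2] z:[-13,28] -> hit [12,20], descend [1, 2]
  N1 x:[22/3,49/3] y:[12,19] z:[-12,25] -> hit [12,49/3], descend [6, 8]
    N6 x:[22/3,16] y:[13,16] z:[-1,25] -> hit [13,16] leaf, test {P0(miss), P8@t=43/3, P15(miss)}
    N8 x:[23/3,49/3] y:[12,19] z:[-12,1] -> miss, prune
  N2 x:[22/3,20] y:[20,63/2] z:[-13,28] -> hit [20,20], descend [10, 13]
    N10 x:[22/3,20] y:[20,63/2] z:[-13,-1] -> miss, prune
    N13 x:[28/3,59/3] y:[22,61/2] z:[2,28] -> miss, prune

Visited [0, 1, 6, 8, 2, 10, 13]. Tests: 7 box, 1 leaf. Nearest: P8.

== RESULT ==
7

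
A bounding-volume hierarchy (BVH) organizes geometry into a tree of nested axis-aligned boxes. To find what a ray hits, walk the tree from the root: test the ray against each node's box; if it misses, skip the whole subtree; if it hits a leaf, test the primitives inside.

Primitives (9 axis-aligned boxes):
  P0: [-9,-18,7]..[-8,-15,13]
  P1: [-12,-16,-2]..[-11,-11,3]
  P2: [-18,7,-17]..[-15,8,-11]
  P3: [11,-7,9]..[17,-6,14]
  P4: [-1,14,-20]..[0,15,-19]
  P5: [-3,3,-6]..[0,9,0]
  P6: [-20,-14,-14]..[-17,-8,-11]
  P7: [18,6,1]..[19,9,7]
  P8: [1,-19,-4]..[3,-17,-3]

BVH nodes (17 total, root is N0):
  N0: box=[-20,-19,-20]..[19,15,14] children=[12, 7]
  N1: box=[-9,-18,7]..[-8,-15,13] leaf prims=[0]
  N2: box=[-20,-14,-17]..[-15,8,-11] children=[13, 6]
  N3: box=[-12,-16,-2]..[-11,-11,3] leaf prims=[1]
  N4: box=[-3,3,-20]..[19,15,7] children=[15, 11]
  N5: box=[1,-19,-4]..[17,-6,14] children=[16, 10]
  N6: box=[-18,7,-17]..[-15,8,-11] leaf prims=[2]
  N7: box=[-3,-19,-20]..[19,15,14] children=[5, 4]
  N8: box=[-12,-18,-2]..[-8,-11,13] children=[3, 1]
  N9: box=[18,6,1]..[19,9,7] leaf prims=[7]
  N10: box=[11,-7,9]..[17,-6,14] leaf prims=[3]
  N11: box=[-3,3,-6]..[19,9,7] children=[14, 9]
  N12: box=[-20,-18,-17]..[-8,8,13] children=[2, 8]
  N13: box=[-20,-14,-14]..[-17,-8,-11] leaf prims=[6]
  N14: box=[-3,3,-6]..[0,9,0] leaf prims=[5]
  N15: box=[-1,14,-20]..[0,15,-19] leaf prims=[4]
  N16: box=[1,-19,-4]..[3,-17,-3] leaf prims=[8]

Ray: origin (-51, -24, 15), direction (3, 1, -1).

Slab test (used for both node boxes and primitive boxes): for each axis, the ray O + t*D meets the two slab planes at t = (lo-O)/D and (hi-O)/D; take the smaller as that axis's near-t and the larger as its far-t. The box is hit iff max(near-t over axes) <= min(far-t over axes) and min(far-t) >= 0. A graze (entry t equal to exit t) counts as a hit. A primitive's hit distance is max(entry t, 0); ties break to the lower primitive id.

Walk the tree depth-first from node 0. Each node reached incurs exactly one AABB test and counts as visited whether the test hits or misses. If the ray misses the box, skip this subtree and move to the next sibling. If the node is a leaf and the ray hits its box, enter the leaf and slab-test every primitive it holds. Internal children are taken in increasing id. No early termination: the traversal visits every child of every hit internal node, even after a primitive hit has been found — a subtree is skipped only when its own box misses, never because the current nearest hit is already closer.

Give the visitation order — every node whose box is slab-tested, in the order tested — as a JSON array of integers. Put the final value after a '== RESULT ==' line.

Walk:
N0 x:[31/3,70/3] y:[5,39] z:[1,35] -> hit [31/3,70/3], descend [7, 12]
  N7 x:[16,70/3] y:[5,39] z:[1,35] -> hit [16,70/3], descend [4, 5]
    N4 x:[16,70/3] y:[27,39] z:[8,35] -> miss, prune
    N5 x:[52/3,68/3] y:[5,18] z:[1,19] -> hit [52/3,18], descend [10, 16]
      N10 x:[62/3,68/3] y:[17,18] z:[1,6] -> miss, prune
      N16 x:[52/3,18] y:[5,7] z:[18,19] -> miss, prune
  N12 x:[31/3,43/3] y:[6,32] z:[2,32] -> hit [31/3,43/3], descend [2, 8]
    N2 x:[31/3,12] y:[10,32] z:[26,32] -> miss, prune
    N8 x:[13,43/3] y:[6,13] z:[2,17] -> hit [13,13], descend [1, 3]
      N1 x:[14,43/3] y:[6,9] z:[2,8] -> miss, prune
      N3 x:[13,40/3] y:[8,13] z:[12,17] -> hit [13,13] leaf, test {P1@t=13}

11 AABB tests over nodes [0, 7, 4, 5, 10, 16, 12, 2, 8, 1, 3]; 1 leaf entered; closest P1.

== RESULT ==
[0, 7, 4, 5, 10, 16, 12, 2, 8, 1, 3]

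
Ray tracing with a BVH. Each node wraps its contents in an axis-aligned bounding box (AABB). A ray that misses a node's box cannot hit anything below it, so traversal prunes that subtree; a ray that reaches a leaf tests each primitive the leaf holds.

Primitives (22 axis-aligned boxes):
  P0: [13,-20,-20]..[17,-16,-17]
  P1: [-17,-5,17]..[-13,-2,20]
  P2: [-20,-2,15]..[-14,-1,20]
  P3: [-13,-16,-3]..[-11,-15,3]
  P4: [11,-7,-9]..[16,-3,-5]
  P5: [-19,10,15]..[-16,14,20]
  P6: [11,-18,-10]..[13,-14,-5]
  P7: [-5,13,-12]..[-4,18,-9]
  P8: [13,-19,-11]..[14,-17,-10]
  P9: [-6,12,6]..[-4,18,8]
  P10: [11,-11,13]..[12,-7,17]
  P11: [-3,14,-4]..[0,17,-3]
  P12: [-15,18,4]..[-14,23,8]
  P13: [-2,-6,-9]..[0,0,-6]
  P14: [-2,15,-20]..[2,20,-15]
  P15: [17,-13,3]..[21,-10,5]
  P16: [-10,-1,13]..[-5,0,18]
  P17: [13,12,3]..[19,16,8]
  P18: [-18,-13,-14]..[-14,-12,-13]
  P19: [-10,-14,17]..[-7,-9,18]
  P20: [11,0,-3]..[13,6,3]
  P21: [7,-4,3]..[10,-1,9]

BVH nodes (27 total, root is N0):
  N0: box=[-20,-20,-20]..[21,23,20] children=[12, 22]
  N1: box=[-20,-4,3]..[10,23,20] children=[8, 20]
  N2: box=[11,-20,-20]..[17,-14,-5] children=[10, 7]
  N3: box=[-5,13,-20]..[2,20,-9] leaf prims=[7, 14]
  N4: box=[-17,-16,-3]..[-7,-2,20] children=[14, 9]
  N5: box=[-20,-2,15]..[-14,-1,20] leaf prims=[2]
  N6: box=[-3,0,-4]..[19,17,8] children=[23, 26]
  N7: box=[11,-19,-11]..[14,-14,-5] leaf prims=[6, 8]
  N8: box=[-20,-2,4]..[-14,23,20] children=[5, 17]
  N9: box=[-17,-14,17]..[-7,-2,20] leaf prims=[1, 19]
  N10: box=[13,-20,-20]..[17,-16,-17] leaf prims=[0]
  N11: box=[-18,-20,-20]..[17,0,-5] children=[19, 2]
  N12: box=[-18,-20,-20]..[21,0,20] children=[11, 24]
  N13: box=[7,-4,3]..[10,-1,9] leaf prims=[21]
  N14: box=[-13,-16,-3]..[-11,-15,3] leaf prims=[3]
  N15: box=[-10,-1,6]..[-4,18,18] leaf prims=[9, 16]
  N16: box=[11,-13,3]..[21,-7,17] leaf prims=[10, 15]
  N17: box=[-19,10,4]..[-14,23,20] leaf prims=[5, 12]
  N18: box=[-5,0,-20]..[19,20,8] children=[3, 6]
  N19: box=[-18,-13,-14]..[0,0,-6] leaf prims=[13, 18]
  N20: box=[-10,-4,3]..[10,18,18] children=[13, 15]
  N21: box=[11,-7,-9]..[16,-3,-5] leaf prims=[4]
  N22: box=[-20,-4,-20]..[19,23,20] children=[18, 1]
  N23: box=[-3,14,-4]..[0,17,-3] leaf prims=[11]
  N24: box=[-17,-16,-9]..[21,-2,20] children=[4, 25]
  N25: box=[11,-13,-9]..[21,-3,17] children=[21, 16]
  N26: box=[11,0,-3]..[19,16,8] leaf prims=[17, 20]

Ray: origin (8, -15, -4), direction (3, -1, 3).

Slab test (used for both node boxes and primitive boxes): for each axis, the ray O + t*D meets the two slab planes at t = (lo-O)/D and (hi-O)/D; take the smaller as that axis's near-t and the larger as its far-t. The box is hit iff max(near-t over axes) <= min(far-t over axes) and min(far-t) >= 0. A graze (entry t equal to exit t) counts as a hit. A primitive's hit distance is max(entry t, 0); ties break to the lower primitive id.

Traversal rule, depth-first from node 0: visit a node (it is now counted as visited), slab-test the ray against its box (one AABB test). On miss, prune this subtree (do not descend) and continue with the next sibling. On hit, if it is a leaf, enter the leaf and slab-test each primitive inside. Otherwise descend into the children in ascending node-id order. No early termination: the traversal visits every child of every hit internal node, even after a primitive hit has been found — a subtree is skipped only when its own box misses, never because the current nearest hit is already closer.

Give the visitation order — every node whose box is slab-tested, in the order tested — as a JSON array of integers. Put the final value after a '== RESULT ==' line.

Trace the traversal:
N0 x:[-28/3,13/3] y:[-38,5] z:[-16/3,8] -> hit [-16/3,13/3], descend [12, 22]
  N12 x:[-26/3,13/3] y:[-15,5] z:[-16/3,8] -> hit [-16/3,13/3], descend [11, 24]
    N11 x:[-26/3,3] y:[-15,5] z:[-16/3,-1/3] -> miss, prune
    N24 x:[-25/3,13/3] y:[-13,1] z:[-5/3,8] -> hit [-5/3,1], descend [4, 25]
      N4 x:[-25/3,-5] y:[-13,1] z:[1/3,8] -> miss, prune
      N25 x:[1,13/3] y:[-12,-2] z:[-5/3,7] -> miss, prune
  N22 x:[-28/3,11/3] y:[-38,-11] z:[-16/3,8] -> miss, prune

order=[0, 12, 11, 24, 4, 25, 22]  |boxes|=7  |leaves|=0  hit=miss

== RESULT ==
[0, 12, 11, 24, 4, 25, 22]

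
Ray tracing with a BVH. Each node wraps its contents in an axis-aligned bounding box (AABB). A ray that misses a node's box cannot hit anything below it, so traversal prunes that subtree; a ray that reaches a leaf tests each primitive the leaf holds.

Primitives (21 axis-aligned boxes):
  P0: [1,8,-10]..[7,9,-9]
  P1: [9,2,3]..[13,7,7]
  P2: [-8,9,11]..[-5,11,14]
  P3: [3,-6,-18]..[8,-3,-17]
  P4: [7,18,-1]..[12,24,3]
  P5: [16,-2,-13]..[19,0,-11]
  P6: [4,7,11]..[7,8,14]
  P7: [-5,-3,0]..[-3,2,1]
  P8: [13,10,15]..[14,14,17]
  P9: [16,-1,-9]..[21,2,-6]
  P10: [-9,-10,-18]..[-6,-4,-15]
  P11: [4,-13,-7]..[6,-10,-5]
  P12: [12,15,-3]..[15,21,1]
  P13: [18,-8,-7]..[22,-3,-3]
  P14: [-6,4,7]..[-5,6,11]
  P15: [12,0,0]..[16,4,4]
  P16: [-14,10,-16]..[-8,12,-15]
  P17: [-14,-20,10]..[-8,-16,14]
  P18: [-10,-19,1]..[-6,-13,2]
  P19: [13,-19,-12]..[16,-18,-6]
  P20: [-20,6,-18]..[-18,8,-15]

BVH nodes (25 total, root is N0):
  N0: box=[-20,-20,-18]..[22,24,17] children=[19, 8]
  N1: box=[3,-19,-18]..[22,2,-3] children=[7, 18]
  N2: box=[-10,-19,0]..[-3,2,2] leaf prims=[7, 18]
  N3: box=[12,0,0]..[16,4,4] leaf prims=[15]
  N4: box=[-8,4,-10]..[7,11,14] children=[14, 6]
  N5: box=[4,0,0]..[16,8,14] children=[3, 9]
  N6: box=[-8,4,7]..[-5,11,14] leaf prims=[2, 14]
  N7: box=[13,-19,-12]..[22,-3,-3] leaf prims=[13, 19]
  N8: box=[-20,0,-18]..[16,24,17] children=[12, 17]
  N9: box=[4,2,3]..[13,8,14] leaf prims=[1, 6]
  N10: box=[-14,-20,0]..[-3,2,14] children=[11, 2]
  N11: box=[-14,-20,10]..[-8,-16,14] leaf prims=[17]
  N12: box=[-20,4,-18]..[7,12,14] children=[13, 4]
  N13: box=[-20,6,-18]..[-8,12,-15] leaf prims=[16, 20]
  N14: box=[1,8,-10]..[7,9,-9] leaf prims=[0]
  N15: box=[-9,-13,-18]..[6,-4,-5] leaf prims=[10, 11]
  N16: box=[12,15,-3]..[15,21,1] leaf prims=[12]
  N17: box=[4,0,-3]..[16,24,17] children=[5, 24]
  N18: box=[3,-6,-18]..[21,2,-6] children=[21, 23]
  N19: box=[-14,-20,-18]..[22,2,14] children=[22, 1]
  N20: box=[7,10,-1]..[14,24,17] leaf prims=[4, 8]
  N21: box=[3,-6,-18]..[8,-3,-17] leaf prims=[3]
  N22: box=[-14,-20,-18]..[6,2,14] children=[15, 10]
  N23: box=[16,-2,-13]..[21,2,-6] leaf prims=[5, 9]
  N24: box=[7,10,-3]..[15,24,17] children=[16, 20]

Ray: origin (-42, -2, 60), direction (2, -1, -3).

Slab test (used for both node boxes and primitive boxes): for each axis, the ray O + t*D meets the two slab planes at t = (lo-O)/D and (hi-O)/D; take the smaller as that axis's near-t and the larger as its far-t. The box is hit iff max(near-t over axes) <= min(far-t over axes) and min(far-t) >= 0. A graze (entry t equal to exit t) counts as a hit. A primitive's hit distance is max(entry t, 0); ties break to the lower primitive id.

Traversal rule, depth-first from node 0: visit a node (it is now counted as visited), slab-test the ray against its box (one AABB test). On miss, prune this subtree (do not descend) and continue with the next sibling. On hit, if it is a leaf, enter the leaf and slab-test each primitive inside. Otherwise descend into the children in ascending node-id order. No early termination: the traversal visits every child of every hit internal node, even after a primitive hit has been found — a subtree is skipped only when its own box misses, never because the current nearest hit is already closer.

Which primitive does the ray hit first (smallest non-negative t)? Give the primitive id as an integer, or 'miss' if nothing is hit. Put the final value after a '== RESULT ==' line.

Traverse from the root:
N0 x:[11,32] y:[-26,18] z:[43/3,26] -> hit [43/3,18], descend [8, 19]
  N8 x:[11,29] y:[-26,-2] z:[43/3,26] -> miss, prune
  N19 x:[14,32] y:[-4,18] z:[46/3,26] -> hit [46/3,18], descend [1, 22]
    N1 x:[45/2,32] y:[-4,17] z:[21,26] -> miss, prune
    N22 x:[14,24] y:[-4,18] z:[46/3,26] -> hit [46/3,18], descend [10, 15]
      N10 x:[14,39/2] y:[-4,18] z:[46/3,20] -> hit [46/3,18], descend [2, 11]
        N2 x:[16,39/2] y:[-4,17] z:[58/3,20] -> miss, prune
        N11 x:[14,17] y:[14,18] z:[46/3,50/3] -> hit [46/3,50/3] leaf, test {P17@t=46/3}
      N15 x:[33/2,24] y:[2,11] z:[65/3,26] -> miss, prune

Summary -> nodes [0, 8, 19, 1, 22, 10, 2, 11, 15]; box-tests=9; leaf-entries=1; first=P17

== RESULT ==
17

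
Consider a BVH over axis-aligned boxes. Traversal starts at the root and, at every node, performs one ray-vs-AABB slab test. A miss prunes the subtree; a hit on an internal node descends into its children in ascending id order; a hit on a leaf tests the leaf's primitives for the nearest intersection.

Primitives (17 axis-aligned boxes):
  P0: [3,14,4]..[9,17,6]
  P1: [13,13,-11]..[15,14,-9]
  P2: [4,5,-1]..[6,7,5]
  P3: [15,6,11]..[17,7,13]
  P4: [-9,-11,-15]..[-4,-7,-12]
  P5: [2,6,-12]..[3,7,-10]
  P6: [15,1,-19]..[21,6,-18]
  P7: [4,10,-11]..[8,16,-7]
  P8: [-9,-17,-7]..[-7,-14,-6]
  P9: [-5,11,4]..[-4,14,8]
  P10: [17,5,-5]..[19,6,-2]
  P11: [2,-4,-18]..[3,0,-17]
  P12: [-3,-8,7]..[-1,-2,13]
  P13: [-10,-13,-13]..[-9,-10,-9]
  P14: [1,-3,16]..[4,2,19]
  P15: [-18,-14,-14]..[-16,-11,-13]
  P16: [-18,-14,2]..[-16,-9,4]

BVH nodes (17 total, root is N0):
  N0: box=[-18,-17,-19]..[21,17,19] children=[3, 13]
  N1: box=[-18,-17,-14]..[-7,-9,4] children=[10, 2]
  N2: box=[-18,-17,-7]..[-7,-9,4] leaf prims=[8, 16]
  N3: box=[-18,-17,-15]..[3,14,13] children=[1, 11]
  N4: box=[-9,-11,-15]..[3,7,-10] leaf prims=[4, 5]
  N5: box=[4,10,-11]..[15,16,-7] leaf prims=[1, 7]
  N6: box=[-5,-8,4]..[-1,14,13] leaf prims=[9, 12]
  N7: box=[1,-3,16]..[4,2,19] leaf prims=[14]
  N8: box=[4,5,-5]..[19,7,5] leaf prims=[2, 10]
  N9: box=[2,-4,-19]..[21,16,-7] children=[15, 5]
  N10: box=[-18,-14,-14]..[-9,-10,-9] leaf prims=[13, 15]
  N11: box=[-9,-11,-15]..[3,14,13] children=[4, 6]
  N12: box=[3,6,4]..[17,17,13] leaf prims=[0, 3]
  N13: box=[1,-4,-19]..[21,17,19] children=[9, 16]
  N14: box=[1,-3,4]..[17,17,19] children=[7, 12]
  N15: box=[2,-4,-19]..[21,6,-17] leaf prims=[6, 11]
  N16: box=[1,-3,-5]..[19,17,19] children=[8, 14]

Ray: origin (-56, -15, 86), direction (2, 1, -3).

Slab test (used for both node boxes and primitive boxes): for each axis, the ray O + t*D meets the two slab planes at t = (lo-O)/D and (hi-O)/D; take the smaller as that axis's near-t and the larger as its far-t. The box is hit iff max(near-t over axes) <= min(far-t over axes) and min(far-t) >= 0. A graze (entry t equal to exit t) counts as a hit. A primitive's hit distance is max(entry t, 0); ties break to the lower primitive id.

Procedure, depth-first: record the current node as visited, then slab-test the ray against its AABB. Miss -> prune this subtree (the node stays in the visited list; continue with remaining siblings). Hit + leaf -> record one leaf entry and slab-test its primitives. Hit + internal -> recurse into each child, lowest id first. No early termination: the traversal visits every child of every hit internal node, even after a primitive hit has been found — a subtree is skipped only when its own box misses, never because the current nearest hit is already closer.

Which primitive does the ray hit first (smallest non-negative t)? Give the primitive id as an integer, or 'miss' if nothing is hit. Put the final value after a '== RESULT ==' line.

Traverse from the root:
N0 x:[19,77/2] y:[-2,32] z:[67/3,35] -> hit [67/3,32], descend [3, 13]
  N3 x:[19,59/2] y:[-2,29] z:[73/3,101/3] -> hit [73/3,29], descend [1, 11]
    N1 x:[19,49/2] y:[-2,6] z:[82/3,100/3] -> miss, prune
    N11 x:[47/2,59/2] y:[4,29] z:[73/3,101/3] -> hit [73/3,29], descend [4, 6]
      N4 x:[47/2,59/2] y:[4,22] z:[32,101/3] -> miss, prune
      N6 x:[51/2,55/2] y:[7,29] z:[73/3,82/3] -> hit [51/2,82/3] leaf, test {P9@t=26, P12(miss)}
  N13 x:[57/2,77/2] y:[11,32] z:[67/3,35] -> hit [57/2,32], descend [9, 16]
    N9 x:[29,77/2] y:[11,31] z:[31,35] -> hit [31,31], descend [5, 15]
      N5 x:[30,71/2] y:[25,31] z:[31,97/3] -> hit [31,31] leaf, test {P1(miss), P7@t=31}
      N15 x:[29,77/2] y:[11,21] z:[103/3,35] -> miss, prune
    N16 x:[57/2,75/2] y:[12,32] z:[67/3,91/3] -> hit [57/2,91/3], descend [8, 14]
      N8 x:[30,75/2] y:[20,22] z:[27,91/3] -> miss, prune
      N14 x:[57/2,73/2] y:[12,32] z:[67/3,82/3] -> miss, prune

Summary -> nodes [0, 3, 1, 11, 4, 6, 13, 9, 5, 15, 16, 8, 14]; box-tests=13; leaf-entries=2; first=P9

== RESULT ==
9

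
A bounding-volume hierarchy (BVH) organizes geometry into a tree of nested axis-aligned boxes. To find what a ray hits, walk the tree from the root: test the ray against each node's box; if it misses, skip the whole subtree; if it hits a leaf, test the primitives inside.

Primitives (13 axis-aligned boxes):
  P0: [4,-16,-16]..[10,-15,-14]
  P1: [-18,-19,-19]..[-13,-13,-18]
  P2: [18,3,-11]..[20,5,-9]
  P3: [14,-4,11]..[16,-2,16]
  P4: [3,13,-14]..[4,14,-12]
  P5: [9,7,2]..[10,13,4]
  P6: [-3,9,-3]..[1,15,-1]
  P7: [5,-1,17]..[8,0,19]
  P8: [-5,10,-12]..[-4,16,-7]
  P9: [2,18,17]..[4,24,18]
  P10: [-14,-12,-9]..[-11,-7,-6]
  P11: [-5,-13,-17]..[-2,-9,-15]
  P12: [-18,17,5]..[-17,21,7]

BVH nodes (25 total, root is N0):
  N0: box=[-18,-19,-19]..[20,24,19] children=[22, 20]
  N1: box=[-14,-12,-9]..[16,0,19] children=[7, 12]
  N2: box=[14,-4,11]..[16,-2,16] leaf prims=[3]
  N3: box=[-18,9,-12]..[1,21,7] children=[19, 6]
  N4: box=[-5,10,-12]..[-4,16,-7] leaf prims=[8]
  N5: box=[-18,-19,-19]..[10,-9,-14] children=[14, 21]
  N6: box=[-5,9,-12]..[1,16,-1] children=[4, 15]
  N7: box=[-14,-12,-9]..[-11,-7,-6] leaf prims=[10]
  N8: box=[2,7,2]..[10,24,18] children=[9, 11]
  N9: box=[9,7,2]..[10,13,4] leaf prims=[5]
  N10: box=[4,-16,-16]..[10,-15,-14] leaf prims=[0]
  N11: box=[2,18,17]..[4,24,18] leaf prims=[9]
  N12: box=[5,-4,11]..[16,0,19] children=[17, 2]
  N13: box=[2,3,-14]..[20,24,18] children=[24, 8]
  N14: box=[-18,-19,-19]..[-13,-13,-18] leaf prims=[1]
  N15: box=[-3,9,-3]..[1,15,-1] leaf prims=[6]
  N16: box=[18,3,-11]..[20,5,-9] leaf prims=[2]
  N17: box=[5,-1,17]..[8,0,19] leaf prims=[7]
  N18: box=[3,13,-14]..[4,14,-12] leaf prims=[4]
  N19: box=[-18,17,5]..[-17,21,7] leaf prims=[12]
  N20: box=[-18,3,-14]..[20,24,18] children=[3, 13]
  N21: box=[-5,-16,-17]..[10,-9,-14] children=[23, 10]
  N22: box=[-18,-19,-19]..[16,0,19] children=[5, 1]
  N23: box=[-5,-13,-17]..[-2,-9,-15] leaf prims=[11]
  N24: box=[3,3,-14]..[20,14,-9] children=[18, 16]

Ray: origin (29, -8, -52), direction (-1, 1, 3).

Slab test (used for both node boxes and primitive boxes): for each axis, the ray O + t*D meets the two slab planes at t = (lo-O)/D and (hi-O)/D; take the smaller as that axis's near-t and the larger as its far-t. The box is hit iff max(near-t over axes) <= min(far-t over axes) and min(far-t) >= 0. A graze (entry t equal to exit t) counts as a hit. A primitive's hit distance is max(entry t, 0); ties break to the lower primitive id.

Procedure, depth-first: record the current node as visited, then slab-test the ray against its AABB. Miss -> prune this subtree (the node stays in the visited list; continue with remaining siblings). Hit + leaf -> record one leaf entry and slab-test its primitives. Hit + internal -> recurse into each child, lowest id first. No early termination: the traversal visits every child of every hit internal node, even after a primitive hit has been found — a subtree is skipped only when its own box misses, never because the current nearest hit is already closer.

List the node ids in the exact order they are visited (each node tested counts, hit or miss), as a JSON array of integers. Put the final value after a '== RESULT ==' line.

Trace the traversal:
N0 x:[9,47] y:[-11,32] z:[11,71/3] -> hit [11,71/3], descend [20, 22]
  N20 x:[9,47] y:[11,32] z:[38/3,70/3] -> hit [38/3,70/3], descend [3, 13]
    N3 x:[28,47] y:[17,29] z:[40/3,59/3] -> miss, prune
    N13 x:[9,27] y:[11,32] z:[38/3,70/3] -> hit [38/3,70/3], descend [8, 24]
      N8 x:[19,27] y:[15,32] z:[18,70/3] -> hit [19,70/3], descend [9, 11]
        N9 x:[19,20] y:[15,21] z:[18,56/3] -> miss, prune
        N11 x:[25,27] y:[26,32] z:[23,70/3] -> miss, prune
      N24 x:[9,26] y:[11,22] z:[38/3,43/3] -> hit [38/3,43/3], descend [16, 18]
        N16 x:[9,11] y:[11,13] z:[41/3,43/3] -> miss, prune
        N18 x:[25,26] y:[21,22] z:[38/3,40/3] -> miss, prune
  N22 x:[13,47] y:[-11,8] z:[11,71/3] -> miss, prune

Visited [0, 20, 3, 13, 8, 9, 11, 24, 16, 18, 22]. Tests: 11 box, 0 leaf. Nearest: miss.

== RESULT ==
[0, 20, 3, 13, 8, 9, 11, 24, 16, 18, 22]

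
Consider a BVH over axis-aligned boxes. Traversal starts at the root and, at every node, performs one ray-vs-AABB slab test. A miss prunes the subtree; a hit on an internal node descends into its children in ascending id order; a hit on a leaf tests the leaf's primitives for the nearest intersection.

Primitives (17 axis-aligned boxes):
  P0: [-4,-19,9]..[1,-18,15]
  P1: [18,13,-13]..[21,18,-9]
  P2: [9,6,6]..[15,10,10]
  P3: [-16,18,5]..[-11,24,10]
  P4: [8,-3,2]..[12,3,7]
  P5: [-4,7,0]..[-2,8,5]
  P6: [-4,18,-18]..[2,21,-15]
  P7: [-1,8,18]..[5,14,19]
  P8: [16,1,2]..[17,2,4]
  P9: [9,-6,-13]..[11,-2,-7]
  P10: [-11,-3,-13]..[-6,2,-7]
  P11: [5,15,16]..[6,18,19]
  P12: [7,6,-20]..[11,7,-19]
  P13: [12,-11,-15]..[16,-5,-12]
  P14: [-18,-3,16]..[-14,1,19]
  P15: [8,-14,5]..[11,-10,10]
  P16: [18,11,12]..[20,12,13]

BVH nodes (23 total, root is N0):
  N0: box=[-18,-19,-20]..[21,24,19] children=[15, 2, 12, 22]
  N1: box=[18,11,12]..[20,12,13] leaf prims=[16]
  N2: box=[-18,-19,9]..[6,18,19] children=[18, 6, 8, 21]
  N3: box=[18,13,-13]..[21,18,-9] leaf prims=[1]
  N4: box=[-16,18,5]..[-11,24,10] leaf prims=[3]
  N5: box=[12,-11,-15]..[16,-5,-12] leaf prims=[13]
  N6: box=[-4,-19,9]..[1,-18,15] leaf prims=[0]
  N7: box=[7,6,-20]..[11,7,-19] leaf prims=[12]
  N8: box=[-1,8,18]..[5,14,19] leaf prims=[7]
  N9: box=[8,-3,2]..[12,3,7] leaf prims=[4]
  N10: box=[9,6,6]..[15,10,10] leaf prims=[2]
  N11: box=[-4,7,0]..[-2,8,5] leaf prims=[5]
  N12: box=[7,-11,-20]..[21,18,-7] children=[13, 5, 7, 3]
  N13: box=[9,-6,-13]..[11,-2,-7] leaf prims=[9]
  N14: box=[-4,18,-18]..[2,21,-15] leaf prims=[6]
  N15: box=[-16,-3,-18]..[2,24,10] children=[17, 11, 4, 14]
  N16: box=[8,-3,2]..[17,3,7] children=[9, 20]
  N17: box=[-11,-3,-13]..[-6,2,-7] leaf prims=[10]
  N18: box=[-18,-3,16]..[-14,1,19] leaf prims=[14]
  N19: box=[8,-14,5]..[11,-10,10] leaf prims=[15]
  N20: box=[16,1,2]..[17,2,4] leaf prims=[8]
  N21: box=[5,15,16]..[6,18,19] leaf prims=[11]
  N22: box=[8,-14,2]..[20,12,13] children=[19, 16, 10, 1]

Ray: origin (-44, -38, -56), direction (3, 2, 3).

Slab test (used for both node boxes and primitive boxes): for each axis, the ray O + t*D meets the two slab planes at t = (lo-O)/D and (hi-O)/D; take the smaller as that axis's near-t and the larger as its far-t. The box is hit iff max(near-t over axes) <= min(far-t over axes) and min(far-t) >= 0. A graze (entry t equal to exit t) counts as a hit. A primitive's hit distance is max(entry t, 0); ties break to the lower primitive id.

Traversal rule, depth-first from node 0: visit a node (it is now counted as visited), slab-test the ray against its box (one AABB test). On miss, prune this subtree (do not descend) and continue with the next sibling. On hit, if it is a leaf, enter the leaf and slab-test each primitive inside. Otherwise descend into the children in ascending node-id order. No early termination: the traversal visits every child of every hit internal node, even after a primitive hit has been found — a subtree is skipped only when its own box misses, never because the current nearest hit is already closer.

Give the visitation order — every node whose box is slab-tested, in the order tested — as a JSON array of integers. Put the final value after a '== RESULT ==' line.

Traverse from the root:
N0 x:[26/3,65/3] y:[19/2,31] z:[12,25] -> hit [12,65/3], descend [2, 12, 15, 22]
  N2 x:[26/3,50/3] y:[19/2,28] z:[65/3,25] -> miss, prune
  N12 x:[17,65/3] y:[27/2,28] z:[12,49/3] -> miss, prune
  N15 x:[28/3,46/3] y:[35/2,31] z:[38/3,22] -> miss, prune
  N22 x:[52/3,64/3] y:[12,25] z:[58/3,23] -> hit [58/3,64/3], descend [1, 10, 16, 19]
    N1 x:[62/3,64/3] y:[49/2,25] z:[68/3,23] -> miss, prune
    N10 x:[53/3,59/3] y:[22,24] z:[62/3,22] -> miss, prune
    N16 x:[52/3,61/3] y:[35/2,41/2] z:[58/3,21] -> hit [58/3,61/3], descend [9, 20]
      N9 x:[52/3,56/3] y:[35/2,41/2] z:[58/3,21] -> miss, prune
      N20 x:[20,61/3] y:[39/2,20] z:[58/3,20] -> hit [20,20] leaf, test {P8@t=20}
    N19 x:[52/3,55/3] y:[12,14] z:[61/3,22] -> miss, prune

Summary -> nodes [0, 2, 12, 15, 22, 1, 10, 16, 9, 20, 19]; box-tests=11; leaf-entries=1; first=P8

== RESULT ==
[0, 2, 12, 15, 22, 1, 10, 16, 9, 20, 19]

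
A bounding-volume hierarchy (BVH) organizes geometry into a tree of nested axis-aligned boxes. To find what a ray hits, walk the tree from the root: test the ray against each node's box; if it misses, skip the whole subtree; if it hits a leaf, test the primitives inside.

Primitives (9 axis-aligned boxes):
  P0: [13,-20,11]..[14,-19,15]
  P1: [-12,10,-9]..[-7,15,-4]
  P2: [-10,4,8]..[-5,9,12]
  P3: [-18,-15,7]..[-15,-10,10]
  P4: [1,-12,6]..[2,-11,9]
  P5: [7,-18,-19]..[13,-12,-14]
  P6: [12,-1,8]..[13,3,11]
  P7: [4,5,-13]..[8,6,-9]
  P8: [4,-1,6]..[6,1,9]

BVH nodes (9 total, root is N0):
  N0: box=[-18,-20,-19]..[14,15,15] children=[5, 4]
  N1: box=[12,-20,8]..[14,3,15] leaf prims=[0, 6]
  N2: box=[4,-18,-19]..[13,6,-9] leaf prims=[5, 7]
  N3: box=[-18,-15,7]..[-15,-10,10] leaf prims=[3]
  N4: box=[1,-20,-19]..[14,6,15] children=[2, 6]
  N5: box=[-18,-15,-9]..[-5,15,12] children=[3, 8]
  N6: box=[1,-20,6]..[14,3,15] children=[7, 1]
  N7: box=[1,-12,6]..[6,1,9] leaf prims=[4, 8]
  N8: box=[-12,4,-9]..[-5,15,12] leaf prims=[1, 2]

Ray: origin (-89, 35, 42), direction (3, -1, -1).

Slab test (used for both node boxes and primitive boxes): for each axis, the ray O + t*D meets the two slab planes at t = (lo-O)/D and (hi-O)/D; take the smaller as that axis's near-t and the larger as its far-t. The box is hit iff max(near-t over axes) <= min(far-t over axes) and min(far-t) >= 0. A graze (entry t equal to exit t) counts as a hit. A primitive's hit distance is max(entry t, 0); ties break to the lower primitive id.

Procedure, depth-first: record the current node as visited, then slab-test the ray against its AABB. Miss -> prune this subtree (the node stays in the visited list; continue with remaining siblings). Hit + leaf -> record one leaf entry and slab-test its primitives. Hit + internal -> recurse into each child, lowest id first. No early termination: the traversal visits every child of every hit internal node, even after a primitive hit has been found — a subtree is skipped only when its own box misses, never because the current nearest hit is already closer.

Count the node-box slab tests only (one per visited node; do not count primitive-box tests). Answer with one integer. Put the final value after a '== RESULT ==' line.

Trace the traversal:
N0 x:[71/3,103/3] y:[20,55] z:[27,61] -> hit [27,103/3], descend [4, 5]
  N4 x:[30,103/3] y:[29,55] z:[27,61] -> hit [30,103/3], descend [2, 6]
    N2 x:[31,34] y:[29,53] z:[51,61] -> miss, prune
    N6 x:[30,103/3] y:[32,55] z:[27,36] -> hit [32,103/3], descend [1, 7]
      N1 x:[101/3,103/3] y:[32,55] z:[27,34] -> hit [101/3,34] leaf, test {P0(miss), P6@t=101/3}
      N7 x:[30,95/3] y:[34,47] z:[33,36] -> miss, prune
  N5 x:[71/3,28] y:[20,50] z:[30,51] -> miss, prune

7 AABB tests over nodes [0, 4, 2, 6, 1, 7, 5]; 1 leaf entered; closest P6.

== RESULT ==
7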